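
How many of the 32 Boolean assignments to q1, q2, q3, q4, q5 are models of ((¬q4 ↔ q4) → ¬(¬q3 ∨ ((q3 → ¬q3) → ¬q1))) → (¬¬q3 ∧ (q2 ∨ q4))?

12

Initial set: {(((¬q4 ↔ q4) → ¬(¬q3 ∨ ((q3 → ¬q3) → ¬q1))) → (¬¬q3 ∧ (q2 ∨ q4)))}.
(((¬q4 ↔ q4) → ¬(¬q3 ∨ ((q3 → ¬q3) → ¬q1))) → (¬¬q3 ∧ (q2 ∨ q4))): β-rule — branch into ¬((¬q4 ↔ q4) → ¬(¬q3 ∨ ((q3 → ¬q3) → ¬q1)))  //  (¬¬q3 ∧ (q2 ∨ q4)).
  branch 1 (add ¬((¬q4 ↔ q4) → ¬(¬q3 ∨ ((q3 → ¬q3) → ¬q1)))):
    ¬((¬q4 ↔ q4) → ¬(¬q3 ∨ ((q3 → ¬q3) → ¬q1))): α-rule — add (¬q4 ↔ q4), ¬¬(¬q3 ∨ ((q3 → ¬q3) → ¬q1)).
    (¬q4 ↔ q4): β-rule — branch into ¬q4, q4  //  ¬¬q4, ¬q4.
      branch 1.1 (add ¬q4, q4):
        × closes — contains both q4 and ¬q4.
      branch 1.2 (add ¬¬q4, ¬q4):
        × closes — contains both q4 and ¬q4.
  branch 2 (add (¬¬q3 ∧ (q2 ∨ q4))):
    (¬¬q3 ∧ (q2 ∨ q4)): α-rule — add ¬¬q3, (q2 ∨ q4).
    ¬¬q3: drop double negation, giving q3.
    (q2 ∨ q4): β-rule — branch into q2  //  q4.
      branch 2.1 (add q2):
        ○ open, literals {q2=true, q3=true}.
      branch 2.2 (add q4):
        ○ open, literals {q3=true, q4=true}.
2 branches closed, 2 open.
Each open branch fixes some atoms; the unmentioned ones are free. Counting distinct full assignments: branch {q2=true, q3=true} (q1, q4, q5) contributes 8 new; branch {q3=true, q4=true} (q1, q2, q5) contributes 4 new. Total: 12.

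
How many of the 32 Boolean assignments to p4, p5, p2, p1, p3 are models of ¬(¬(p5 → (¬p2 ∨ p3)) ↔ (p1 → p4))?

22

Initial set: {¬(¬(p5 → (¬p2 ∨ p3)) ↔ (p1 → p4))}.
¬(¬(p5 → (¬p2 ∨ p3)) ↔ (p1 → p4)): β-rule — branch into ¬(p5 → (¬p2 ∨ p3)), ¬(p1 → p4)  //  ¬¬(p5 → (¬p2 ∨ p3)), (p1 → p4).
  branch 1 (add ¬(p5 → (¬p2 ∨ p3)), ¬(p1 → p4)):
    ¬(p5 → (¬p2 ∨ p3)): α-rule — add p5, ¬(¬p2 ∨ p3).
    ¬(p1 → p4): α-rule — add p1, ¬p4.
    ¬(¬p2 ∨ p3): α-rule — add ¬¬p2, ¬p3.
    ○ open, literals {p1=true, p2=true, p3=false, p4=false, p5=true}.
  branch 2 (add ¬¬(p5 → (¬p2 ∨ p3)), (p1 → p4)):
    ¬¬(p5 → (¬p2 ∨ p3)): β-rule — branch into ¬p5  //  (¬p2 ∨ p3).
      branch 2.1 (add ¬p5):
        (p1 → p4): β-rule — branch into ¬p1  //  p4.
          branch 2.1.1 (add ¬p1):
            ○ open, literals {p1=false, p5=false}.
          branch 2.1.2 (add p4):
            ○ open, literals {p4=true, p5=false}.
      branch 2.2 (add (¬p2 ∨ p3)):
        (p1 → p4): β-rule — branch into ¬p1  //  p4.
          branch 2.2.1 (add ¬p1):
            (¬p2 ∨ p3): β-rule — branch into ¬p2  //  p3.
              branch 2.2.1.1 (add ¬p2):
                ○ open, literals {p1=false, p2=false}.
              branch 2.2.1.2 (add p3):
                ○ open, literals {p1=false, p3=true}.
          branch 2.2.2 (add p4):
            (¬p2 ∨ p3): β-rule — branch into ¬p2  //  p3.
              branch 2.2.2.1 (add ¬p2):
                ○ open, literals {p2=false, p4=true}.
              branch 2.2.2.2 (add p3):
                ○ open, literals {p3=true, p4=true}.
0 branches closed, 7 open.
Each open branch fixes some atoms; the unmentioned ones are free. Counting distinct full assignments: branch {p1=true, p2=true, p3=false, p4=false, p5=true} (none free) contributes 1 new; branch {p1=false, p5=false} (p4, p2, p3) contributes 8 new; branch {p4=true, p5=false} (p2, p1, p3) contributes 4 new; branch {p1=false, p2=false} (p4, p5, p3) contributes 4 new; branch {p1=false, p3=true} (p4, p5, p2) contributes 2 new; branch {p2=false, p4=true} (p5, p1, p3) contributes 2 new; branch {p3=true, p4=true} (p5, p2, p1) contributes 1 new. Total: 22.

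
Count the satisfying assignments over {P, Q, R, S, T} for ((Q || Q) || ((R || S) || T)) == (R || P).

24

Initial set: {T (((Q || Q) || ((R || S) || T)) == (R || P))}.
T (((Q || Q) || ((R || S) || T)) == (R || P)): β-rule — branch into T ((Q || Q) || ((R || S) || T)), T (R || P)  //  F ((Q || Q) || ((R || S) || T)), F (R || P).
  branch 1 (add T ((Q || Q) || ((R || S) || T)), T (R || P)):
    T ((Q || Q) || ((R || S) || T)): β-rule — branch into T (Q || Q)  //  T ((R || S) || T).
      branch 1.1 (add T (Q || Q)):
        T (R || P): β-rule — branch into T R  //  T P.
          branch 1.1.1 (add T R):
            T (Q || Q): β-rule — branch into T Q  //  T Q.
              branch 1.1.1.1 (add T Q):
                ○ open, literals {Q=T, R=T}.
              branch 1.1.1.2 (add T Q):
                ○ open, literals {Q=T, R=T}.
          branch 1.1.2 (add T P):
            T (Q || Q): β-rule — branch into T Q  //  T Q.
              branch 1.1.2.1 (add T Q):
                ○ open, literals {P=T, Q=T}.
              branch 1.1.2.2 (add T Q):
                ○ open, literals {P=T, Q=T}.
      branch 1.2 (add T ((R || S) || T)):
        T (R || P): β-rule — branch into T R  //  T P.
          branch 1.2.1 (add T R):
            T ((R || S) || T): β-rule — branch into T (R || S)  //  T T.
              branch 1.2.1.1 (add T (R || S)):
                T (R || S): β-rule — branch into T R  //  T S.
                  branch 1.2.1.1.1 (add T R):
                    ○ open, literals {R=T}.
                  branch 1.2.1.1.2 (add T S):
                    ○ open, literals {R=T, S=T}.
              branch 1.2.1.2 (add T T):
                ○ open, literals {R=T, T=T}.
          branch 1.2.2 (add T P):
            T ((R || S) || T): β-rule — branch into T (R || S)  //  T T.
              branch 1.2.2.1 (add T (R || S)):
                T (R || S): β-rule — branch into T R  //  T S.
                  branch 1.2.2.1.1 (add T R):
                    ○ open, literals {P=T, R=T}.
                  branch 1.2.2.1.2 (add T S):
                    ○ open, literals {P=T, S=T}.
              branch 1.2.2.2 (add T T):
                ○ open, literals {P=T, T=T}.
  branch 2 (add F ((Q || Q) || ((R || S) || T)), F (R || P)):
    F ((Q || Q) || ((R || S) || T)): α-rule — add F (Q || Q), F ((R || S) || T).
    F (R || P): α-rule — add F R, F P.
    F (Q || Q): α-rule — add F Q, F Q.
    F ((R || S) || T): α-rule — add F (R || S), F T.
    F (R || S): α-rule — add F R, F S.
    ○ open, literals {P=F, Q=F, R=F, S=F, T=F}.
0 branches closed, 11 open.
Each open branch fixes some atoms; the unmentioned ones are free. Counting distinct full assignments: branch {Q=T, R=T} (P, S, T) contributes 8 new; branch {Q=T, R=T} (P, S, T) contributes 0 new; branch {P=T, Q=T} (R, S, T) contributes 4 new; branch {P=T, Q=T} (R, S, T) contributes 0 new; branch {R=T} (P, Q, S, T) contributes 8 new; branch {R=T, S=T} (P, Q, T) contributes 0 new; branch {R=T, T=T} (P, Q, S) contributes 0 new; branch {P=T, R=T} (Q, S, T) contributes 0 new; branch {P=T, S=T} (Q, R, T) contributes 2 new; branch {P=T, T=T} (Q, R, S) contributes 1 new; branch {P=F, Q=F, R=F, S=F, T=F} (none free) contributes 1 new. Total: 24.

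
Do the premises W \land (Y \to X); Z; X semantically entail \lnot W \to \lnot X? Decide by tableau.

Initial set: {(W \land (Y \to X)); Z; X; \lnot (\lnot W \to \lnot X)}.
(W \land (Y \to X)): α-rule — add W, (Y \to X).
\lnot (\lnot W \to \lnot X): α-rule — add \lnot W, \lnot \lnot X.
× closes — contains both W and \lnot W.
All 1 branch closes.
Every branch closed, so the premises entail the conclusion.

Yes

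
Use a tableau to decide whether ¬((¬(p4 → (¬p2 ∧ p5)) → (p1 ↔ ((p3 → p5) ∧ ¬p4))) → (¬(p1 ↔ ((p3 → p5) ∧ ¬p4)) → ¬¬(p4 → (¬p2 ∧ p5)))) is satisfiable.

Unsatisfiable

Initial set: {¬((¬(p4 → (¬p2 ∧ p5)) → (p1 ↔ ((p3 → p5) ∧ ¬p4))) → (¬(p1 ↔ ((p3 → p5) ∧ ¬p4)) → ¬¬(p4 → (¬p2 ∧ p5))))}.
¬((¬(p4 → (¬p2 ∧ p5)) → (p1 ↔ ((p3 → p5) ∧ ¬p4))) → (¬(p1 ↔ ((p3 → p5) ∧ ¬p4)) → ¬¬(p4 → (¬p2 ∧ p5)))): α-rule — add (¬(p4 → (¬p2 ∧ p5)) → (p1 ↔ ((p3 → p5) ∧ ¬p4))), ¬(¬(p1 ↔ ((p3 → p5) ∧ ¬p4)) → ¬¬(p4 → (¬p2 ∧ p5))).
¬(¬(p1 ↔ ((p3 → p5) ∧ ¬p4)) → ¬¬(p4 → (¬p2 ∧ p5))): α-rule — add ¬(p1 ↔ ((p3 → p5) ∧ ¬p4)), ¬¬¬(p4 → (¬p2 ∧ p5)).
¬¬¬(p4 → (¬p2 ∧ p5)): drop double negation, giving ¬(p4 → (¬p2 ∧ p5)).
¬(p4 → (¬p2 ∧ p5)): α-rule — add p4, ¬(¬p2 ∧ p5).
(¬(p4 → (¬p2 ∧ p5)) → (p1 ↔ ((p3 → p5) ∧ ¬p4))): β-rule — branch into ¬¬(p4 → (¬p2 ∧ p5))  //  (p1 ↔ ((p3 → p5) ∧ ¬p4)).
  branch 1 (add ¬¬(p4 → (¬p2 ∧ p5))):
    ¬(p1 ↔ ((p3 → p5) ∧ ¬p4)): β-rule — branch into p1, ¬((p3 → p5) ∧ ¬p4)  //  ¬p1, ((p3 → p5) ∧ ¬p4).
      branch 1.1 (add p1, ¬((p3 → p5) ∧ ¬p4)):
        ¬(¬p2 ∧ p5): β-rule — branch into ¬¬p2  //  ¬p5.
          branch 1.1.1 (add ¬¬p2):
            ¬¬(p4 → (¬p2 ∧ p5)): β-rule — branch into ¬p4  //  (¬p2 ∧ p5).
              branch 1.1.1.1 (add ¬p4):
                × closes — contains both p4 and ¬p4.
              branch 1.1.1.2 (add (¬p2 ∧ p5)):
                (¬p2 ∧ p5): α-rule — add ¬p2, p5.
                × closes — contains both p2 and ¬p2.
          branch 1.1.2 (add ¬p5):
            ¬¬(p4 → (¬p2 ∧ p5)): β-rule — branch into ¬p4  //  (¬p2 ∧ p5).
              branch 1.1.2.1 (add ¬p4):
                × closes — contains both p4 and ¬p4.
              branch 1.1.2.2 (add (¬p2 ∧ p5)):
                (¬p2 ∧ p5): α-rule — add ¬p2, p5.
                × closes — contains both p5 and ¬p5.
      branch 1.2 (add ¬p1, ((p3 → p5) ∧ ¬p4)):
        ((p3 → p5) ∧ ¬p4): α-rule — add (p3 → p5), ¬p4.
        × closes — contains both p4 and ¬p4.
  branch 2 (add (p1 ↔ ((p3 → p5) ∧ ¬p4))):
    ¬(p1 ↔ ((p3 → p5) ∧ ¬p4)): β-rule — branch into p1, ¬((p3 → p5) ∧ ¬p4)  //  ¬p1, ((p3 → p5) ∧ ¬p4).
      branch 2.1 (add p1, ¬((p3 → p5) ∧ ¬p4)):
        ¬(¬p2 ∧ p5): β-rule — branch into ¬¬p2  //  ¬p5.
          branch 2.1.1 (add ¬¬p2):
            (p1 ↔ ((p3 → p5) ∧ ¬p4)): β-rule — branch into p1, ((p3 → p5) ∧ ¬p4)  //  ¬p1, ¬((p3 → p5) ∧ ¬p4).
              branch 2.1.1.1 (add p1, ((p3 → p5) ∧ ¬p4)):
                ((p3 → p5) ∧ ¬p4): α-rule — add (p3 → p5), ¬p4.
                × closes — contains both p4 and ¬p4.
              branch 2.1.1.2 (add ¬p1, ¬((p3 → p5) ∧ ¬p4)):
                × closes — contains both p1 and ¬p1.
          branch 2.1.2 (add ¬p5):
            (p1 ↔ ((p3 → p5) ∧ ¬p4)): β-rule — branch into p1, ((p3 → p5) ∧ ¬p4)  //  ¬p1, ¬((p3 → p5) ∧ ¬p4).
              branch 2.1.2.1 (add p1, ((p3 → p5) ∧ ¬p4)):
                ((p3 → p5) ∧ ¬p4): α-rule — add (p3 → p5), ¬p4.
                × closes — contains both p4 and ¬p4.
              branch 2.1.2.2 (add ¬p1, ¬((p3 → p5) ∧ ¬p4)):
                × closes — contains both p1 and ¬p1.
      branch 2.2 (add ¬p1, ((p3 → p5) ∧ ¬p4)):
        ((p3 → p5) ∧ ¬p4): α-rule — add (p3 → p5), ¬p4.
        × closes — contains both p4 and ¬p4.
All 10 branches close.
Every branch closed; the formula is unsatisfiable.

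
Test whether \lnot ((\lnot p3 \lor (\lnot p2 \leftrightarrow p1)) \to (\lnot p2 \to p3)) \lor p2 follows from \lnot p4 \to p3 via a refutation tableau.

Initial set: {T (\lnot p4 \to p3); F (\lnot ((\lnot p3 \lor (\lnot p2 \leftrightarrow p1)) \to (\lnot p2 \to p3)) \lor p2)}.
F (\lnot ((\lnot p3 \lor (\lnot p2 \leftrightarrow p1)) \to (\lnot p2 \to p3)) \lor p2): α-rule — add F \lnot ((\lnot p3 \lor (\lnot p2 \leftrightarrow p1)) \to (\lnot p2 \to p3)), F p2.
T (\lnot p4 \to p3): β-rule — branch into F \lnot p4  //  T p3.
  branch 1 (add F \lnot p4):
    F \lnot ((\lnot p3 \lor (\lnot p2 \leftrightarrow p1)) \to (\lnot p2 \to p3)): β-rule — branch into F (\lnot p3 \lor (\lnot p2 \leftrightarrow p1))  //  T (\lnot p2 \to p3).
      branch 1.1 (add F (\lnot p3 \lor (\lnot p2 \leftrightarrow p1))):
        F (\lnot p3 \lor (\lnot p2 \leftrightarrow p1)): α-rule — add F \lnot p3, F (\lnot p2 \leftrightarrow p1).
        F (\lnot p2 \leftrightarrow p1): β-rule — branch into T \lnot p2, F p1  //  F \lnot p2, T p1.
          branch 1.1.1 (add T \lnot p2, F p1):
            ○ open, literals {p1=false, p2=false, p3=true, p4=true}.
          branch 1.1.2 (add F \lnot p2, T p1):
            × closes — contains both p2 and \lnot p2.
      branch 1.2 (add T (\lnot p2 \to p3)):
        T (\lnot p2 \to p3): β-rule — branch into F \lnot p2  //  T p3.
          branch 1.2.1 (add F \lnot p2):
            × closes — contains both p2 and \lnot p2.
          branch 1.2.2 (add T p3):
            ○ open, literals {p2=false, p3=true, p4=true}.
  branch 2 (add T p3):
    F \lnot ((\lnot p3 \lor (\lnot p2 \leftrightarrow p1)) \to (\lnot p2 \to p3)): β-rule — branch into F (\lnot p3 \lor (\lnot p2 \leftrightarrow p1))  //  T (\lnot p2 \to p3).
      branch 2.1 (add F (\lnot p3 \lor (\lnot p2 \leftrightarrow p1))):
        F (\lnot p3 \lor (\lnot p2 \leftrightarrow p1)): α-rule — add F \lnot p3, F (\lnot p2 \leftrightarrow p1).
        F (\lnot p2 \leftrightarrow p1): β-rule — branch into T \lnot p2, F p1  //  F \lnot p2, T p1.
          branch 2.1.1 (add T \lnot p2, F p1):
            ○ open, literals {p1=false, p2=false, p3=true}.
          branch 2.1.2 (add F \lnot p2, T p1):
            × closes — contains both p2 and \lnot p2.
      branch 2.2 (add T (\lnot p2 \to p3)):
        T (\lnot p2 \to p3): β-rule — branch into F \lnot p2  //  T p3.
          branch 2.2.1 (add F \lnot p2):
            × closes — contains both p2 and \lnot p2.
          branch 2.2.2 (add T p3):
            ○ open, literals {p2=false, p3=true}.
4 branches closed, 4 open.
An open branch gives a countermodel: p1=false, p2=false, p3=true, p4=true (unmentioned atoms arbitrary); the premises hold there but the conclusion fails.

No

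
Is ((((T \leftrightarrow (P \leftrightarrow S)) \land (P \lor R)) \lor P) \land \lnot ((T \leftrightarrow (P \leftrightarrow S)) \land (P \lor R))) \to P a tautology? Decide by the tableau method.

Assume the negation and expand:
Initial set: {\lnot (((((T \leftrightarrow (P \leftrightarrow S)) \land (P \lor R)) \lor P) \land \lnot ((T \leftrightarrow (P \leftrightarrow S)) \land (P \lor R))) \to P)}.
\lnot (((((T \leftrightarrow (P \leftrightarrow S)) \land (P \lor R)) \lor P) \land \lnot ((T \leftrightarrow (P \leftrightarrow S)) \land (P \lor R))) \to P): α-rule — add ((((T \leftrightarrow (P \leftrightarrow S)) \land (P \lor R)) \lor P) \land \lnot ((T \leftrightarrow (P \leftrightarrow S)) \land (P \lor R))), \lnot P.
((((T \leftrightarrow (P \leftrightarrow S)) \land (P \lor R)) \lor P) \land \lnot ((T \leftrightarrow (P \leftrightarrow S)) \land (P \lor R))): α-rule — add (((T \leftrightarrow (P \leftrightarrow S)) \land (P \lor R)) \lor P), \lnot ((T \leftrightarrow (P \leftrightarrow S)) \land (P \lor R)).
(((T \leftrightarrow (P \leftrightarrow S)) \land (P \lor R)) \lor P): β-rule — branch into ((T \leftrightarrow (P \leftrightarrow S)) \land (P \lor R))  //  P.
  branch 1 (add ((T \leftrightarrow (P \leftrightarrow S)) \land (P \lor R))):
    ((T \leftrightarrow (P \leftrightarrow S)) \land (P \lor R)): α-rule — add (T \leftrightarrow (P \leftrightarrow S)), (P \lor R).
    \lnot ((T \leftrightarrow (P \leftrightarrow S)) \land (P \lor R)): β-rule — branch into \lnot (T \leftrightarrow (P \leftrightarrow S))  //  \lnot (P \lor R).
      branch 1.1 (add \lnot (T \leftrightarrow (P \leftrightarrow S))):
        (T \leftrightarrow (P \leftrightarrow S)): β-rule — branch into T, (P \leftrightarrow S)  //  \lnot T, \lnot (P \leftrightarrow S).
          branch 1.1.1 (add T, (P \leftrightarrow S)):
            (P \lor R): β-rule — branch into P  //  R.
              branch 1.1.1.1 (add P):
                × closes — contains both P and \lnot P.
              branch 1.1.1.2 (add R):
                \lnot (T \leftrightarrow (P \leftrightarrow S)): β-rule — branch into T, \lnot (P \leftrightarrow S)  //  \lnot T, (P \leftrightarrow S).
                  branch 1.1.1.2.1 (add T, \lnot (P \leftrightarrow S)):
                    (P \leftrightarrow S): β-rule — branch into P, S  //  \lnot P, \lnot S.
                      branch 1.1.1.2.1.1 (add P, S):
                        × closes — contains both P and \lnot P.
                      branch 1.1.1.2.1.2 (add \lnot P, \lnot S):
                        \lnot (P \leftrightarrow S): β-rule — branch into P, \lnot S  //  \lnot P, S.
                          branch 1.1.1.2.1.2.1 (add P, \lnot S):
                            × closes — contains both P and \lnot P.
                          branch 1.1.1.2.1.2.2 (add \lnot P, S):
                            × closes — contains both S and \lnot S.
                  branch 1.1.1.2.2 (add \lnot T, (P \leftrightarrow S)):
                    × closes — contains both T and \lnot T.
          branch 1.1.2 (add \lnot T, \lnot (P \leftrightarrow S)):
            (P \lor R): β-rule — branch into P  //  R.
              branch 1.1.2.1 (add P):
                × closes — contains both P and \lnot P.
              branch 1.1.2.2 (add R):
                \lnot (T \leftrightarrow (P \leftrightarrow S)): β-rule — branch into T, \lnot (P \leftrightarrow S)  //  \lnot T, (P \leftrightarrow S).
                  branch 1.1.2.2.1 (add T, \lnot (P \leftrightarrow S)):
                    × closes — contains both T and \lnot T.
                  branch 1.1.2.2.2 (add \lnot T, (P \leftrightarrow S)):
                    \lnot (P \leftrightarrow S): β-rule — branch into P, \lnot S  //  \lnot P, S.
                      branch 1.1.2.2.2.1 (add P, \lnot S):
                        × closes — contains both P and \lnot P.
                      branch 1.1.2.2.2.2 (add \lnot P, S):
                        (P \leftrightarrow S): β-rule — branch into P, S  //  \lnot P, \lnot S.
                          branch 1.1.2.2.2.2.1 (add P, S):
                            × closes — contains both P and \lnot P.
                          branch 1.1.2.2.2.2.2 (add \lnot P, \lnot S):
                            × closes — contains both S and \lnot S.
      branch 1.2 (add \lnot (P \lor R)):
        \lnot (P \lor R): α-rule — add \lnot P, \lnot R.
        (T \leftrightarrow (P \leftrightarrow S)): β-rule — branch into T, (P \leftrightarrow S)  //  \lnot T, \lnot (P \leftrightarrow S).
          branch 1.2.1 (add T, (P \leftrightarrow S)):
            (P \lor R): β-rule — branch into P  //  R.
              branch 1.2.1.1 (add P):
                × closes — contains both P and \lnot P.
              branch 1.2.1.2 (add R):
                × closes — contains both R and \lnot R.
          branch 1.2.2 (add \lnot T, \lnot (P \leftrightarrow S)):
            (P \lor R): β-rule — branch into P  //  R.
              branch 1.2.2.1 (add P):
                × closes — contains both P and \lnot P.
              branch 1.2.2.2 (add R):
                × closes — contains both R and \lnot R.
  branch 2 (add P):
    × closes — contains both P and \lnot P.
All 15 branches close.
Every branch closed, so the negation is unsatisfiable and the formula is valid.

Valid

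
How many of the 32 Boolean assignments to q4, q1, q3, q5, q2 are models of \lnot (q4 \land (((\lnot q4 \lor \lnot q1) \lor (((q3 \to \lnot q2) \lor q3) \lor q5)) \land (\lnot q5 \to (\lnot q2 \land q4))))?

Initial set: {\lnot (q4 \land (((\lnot q4 \lor \lnot q1) \lor (((q3 \to \lnot q2) \lor q3) \lor q5)) \land (\lnot q5 \to (\lnot q2 \land q4))))}.
\lnot (q4 \land (((\lnot q4 \lor \lnot q1) \lor (((q3 \to \lnot q2) \lor q3) \lor q5)) \land (\lnot q5 \to (\lnot q2 \land q4)))): β-rule — branch into \lnot q4  //  \lnot (((\lnot q4 \lor \lnot q1) \lor (((q3 \to \lnot q2) \lor q3) \lor q5)) \land (\lnot q5 \to (\lnot q2 \land q4))).
  branch 1 (add \lnot q4):
    ○ open, literals {q4=false}.
  branch 2 (add \lnot (((\lnot q4 \lor \lnot q1) \lor (((q3 \to \lnot q2) \lor q3) \lor q5)) \land (\lnot q5 \to (\lnot q2 \land q4)))):
    \lnot (((\lnot q4 \lor \lnot q1) \lor (((q3 \to \lnot q2) \lor q3) \lor q5)) \land (\lnot q5 \to (\lnot q2 \land q4))): β-rule — branch into \lnot ((\lnot q4 \lor \lnot q1) \lor (((q3 \to \lnot q2) \lor q3) \lor q5))  //  \lnot (\lnot q5 \to (\lnot q2 \land q4)).
      branch 2.1 (add \lnot ((\lnot q4 \lor \lnot q1) \lor (((q3 \to \lnot q2) \lor q3) \lor q5))):
        \lnot ((\lnot q4 \lor \lnot q1) \lor (((q3 \to \lnot q2) \lor q3) \lor q5)): α-rule — add \lnot (\lnot q4 \lor \lnot q1), \lnot (((q3 \to \lnot q2) \lor q3) \lor q5).
        \lnot (\lnot q4 \lor \lnot q1): α-rule — add \lnot \lnot q4, \lnot \lnot q1.
        \lnot (((q3 \to \lnot q2) \lor q3) \lor q5): α-rule — add \lnot ((q3 \to \lnot q2) \lor q3), \lnot q5.
        \lnot ((q3 \to \lnot q2) \lor q3): α-rule — add \lnot (q3 \to \lnot q2), \lnot q3.
        \lnot (q3 \to \lnot q2): α-rule — add q3, \lnot \lnot q2.
        × closes — contains both q3 and \lnot q3.
      branch 2.2 (add \lnot (\lnot q5 \to (\lnot q2 \land q4))):
        \lnot (\lnot q5 \to (\lnot q2 \land q4)): α-rule — add \lnot q5, \lnot (\lnot q2 \land q4).
        \lnot (\lnot q2 \land q4): β-rule — branch into \lnot \lnot q2  //  \lnot q4.
          branch 2.2.1 (add \lnot \lnot q2):
            ○ open, literals {q2=true, q5=false}.
          branch 2.2.2 (add \lnot q4):
            ○ open, literals {q4=false, q5=false}.
1 branch closed, 3 open.
Each open branch fixes some atoms; the unmentioned ones are free. Counting distinct full assignments: branch {q4=false} (q1, q3, q5, q2) contributes 16 new; branch {q2=true, q5=false} (q4, q1, q3) contributes 4 new; branch {q4=false, q5=false} (q1, q3, q2) contributes 0 new. Total: 20.

20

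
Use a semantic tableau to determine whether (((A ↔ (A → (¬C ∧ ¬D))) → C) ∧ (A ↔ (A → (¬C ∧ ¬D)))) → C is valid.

Assume the negation and expand:
Initial set: {¬((((A ↔ (A → (¬C ∧ ¬D))) → C) ∧ (A ↔ (A → (¬C ∧ ¬D)))) → C)}.
¬((((A ↔ (A → (¬C ∧ ¬D))) → C) ∧ (A ↔ (A → (¬C ∧ ¬D)))) → C): α-rule — add (((A ↔ (A → (¬C ∧ ¬D))) → C) ∧ (A ↔ (A → (¬C ∧ ¬D)))), ¬C.
(((A ↔ (A → (¬C ∧ ¬D))) → C) ∧ (A ↔ (A → (¬C ∧ ¬D)))): α-rule — add ((A ↔ (A → (¬C ∧ ¬D))) → C), (A ↔ (A → (¬C ∧ ¬D))).
((A ↔ (A → (¬C ∧ ¬D))) → C): β-rule — branch into ¬(A ↔ (A → (¬C ∧ ¬D)))  //  C.
  branch 1 (add ¬(A ↔ (A → (¬C ∧ ¬D)))):
    (A ↔ (A → (¬C ∧ ¬D))): β-rule — branch into A, (A → (¬C ∧ ¬D))  //  ¬A, ¬(A → (¬C ∧ ¬D)).
      branch 1.1 (add A, (A → (¬C ∧ ¬D))):
        ¬(A ↔ (A → (¬C ∧ ¬D))): β-rule — branch into A, ¬(A → (¬C ∧ ¬D))  //  ¬A, (A → (¬C ∧ ¬D)).
          branch 1.1.1 (add A, ¬(A → (¬C ∧ ¬D))):
            ¬(A → (¬C ∧ ¬D)): α-rule — add A, ¬(¬C ∧ ¬D).
            (A → (¬C ∧ ¬D)): β-rule — branch into ¬A  //  (¬C ∧ ¬D).
              branch 1.1.1.1 (add ¬A):
                × closes — contains both A and ¬A.
              branch 1.1.1.2 (add (¬C ∧ ¬D)):
                (¬C ∧ ¬D): α-rule — add ¬C, ¬D.
                ¬(¬C ∧ ¬D): β-rule — branch into ¬¬C  //  ¬¬D.
                  branch 1.1.1.2.1 (add ¬¬C):
                    × closes — contains both C and ¬C.
                  branch 1.1.1.2.2 (add ¬¬D):
                    × closes — contains both D and ¬D.
          branch 1.1.2 (add ¬A, (A → (¬C ∧ ¬D))):
            × closes — contains both A and ¬A.
      branch 1.2 (add ¬A, ¬(A → (¬C ∧ ¬D))):
        ¬(A → (¬C ∧ ¬D)): α-rule — add A, ¬(¬C ∧ ¬D).
        × closes — contains both A and ¬A.
  branch 2 (add C):
    × closes — contains both C and ¬C.
All 6 branches close.
Every branch closed, so the negation is unsatisfiable and the formula is valid.

Valid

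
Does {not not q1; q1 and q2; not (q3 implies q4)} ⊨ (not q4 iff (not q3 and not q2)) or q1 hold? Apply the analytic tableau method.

Initial set: {T not not q1; T (q1 and q2); T not (q3 implies q4); F ((not q4 iff (not q3 and not q2)) or q1)}.
T not not q1: drop double negation, giving T q1.
T (q1 and q2): α-rule — add T q1, T q2.
T not (q3 implies q4): α-rule — add T q3, F q4.
F ((not q4 iff (not q3 and not q2)) or q1): α-rule — add F (not q4 iff (not q3 and not q2)), F q1.
× closes — contains both q1 and not q1.
All 1 branch closes.
Every branch closed, so the premises entail the conclusion.

Yes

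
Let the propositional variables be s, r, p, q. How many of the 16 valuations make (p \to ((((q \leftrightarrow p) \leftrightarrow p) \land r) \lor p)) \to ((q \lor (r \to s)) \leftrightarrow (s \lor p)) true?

12

Initial set: {T ((p \to ((((q \leftrightarrow p) \leftrightarrow p) \land r) \lor p)) \to ((q \lor (r \to s)) \leftrightarrow (s \lor p)))}.
T ((p \to ((((q \leftrightarrow p) \leftrightarrow p) \land r) \lor p)) \to ((q \lor (r \to s)) \leftrightarrow (s \lor p))): β-rule — branch into F (p \to ((((q \leftrightarrow p) \leftrightarrow p) \land r) \lor p))  //  T ((q \lor (r \to s)) \leftrightarrow (s \lor p)).
  branch 1 (add F (p \to ((((q \leftrightarrow p) \leftrightarrow p) \land r) \lor p))):
    F (p \to ((((q \leftrightarrow p) \leftrightarrow p) \land r) \lor p)): α-rule — add T p, F ((((q \leftrightarrow p) \leftrightarrow p) \land r) \lor p).
    F ((((q \leftrightarrow p) \leftrightarrow p) \land r) \lor p): α-rule — add F (((q \leftrightarrow p) \leftrightarrow p) \land r), F p.
    × closes — contains both p and \lnot p.
  branch 2 (add T ((q \lor (r \to s)) \leftrightarrow (s \lor p))):
    T ((q \lor (r \to s)) \leftrightarrow (s \lor p)): β-rule — branch into T (q \lor (r \to s)), T (s \lor p)  //  F (q \lor (r \to s)), F (s \lor p).
      branch 2.1 (add T (q \lor (r \to s)), T (s \lor p)):
        T (q \lor (r \to s)): β-rule — branch into T q  //  T (r \to s).
          branch 2.1.1 (add T q):
            T (s \lor p): β-rule — branch into T s  //  T p.
              branch 2.1.1.1 (add T s):
                ○ open, literals {q=T, s=T}.
              branch 2.1.1.2 (add T p):
                ○ open, literals {p=T, q=T}.
          branch 2.1.2 (add T (r \to s)):
            T (s \lor p): β-rule — branch into T s  //  T p.
              branch 2.1.2.1 (add T s):
                T (r \to s): β-rule — branch into F r  //  T s.
                  branch 2.1.2.1.1 (add F r):
                    ○ open, literals {r=F, s=T}.
                  branch 2.1.2.1.2 (add T s):
                    ○ open, literals {s=T}.
              branch 2.1.2.2 (add T p):
                T (r \to s): β-rule — branch into F r  //  T s.
                  branch 2.1.2.2.1 (add F r):
                    ○ open, literals {p=T, r=F}.
                  branch 2.1.2.2.2 (add T s):
                    ○ open, literals {p=T, s=T}.
      branch 2.2 (add F (q \lor (r \to s)), F (s \lor p)):
        F (q \lor (r \to s)): α-rule — add F q, F (r \to s).
        F (s \lor p): α-rule — add F s, F p.
        F (r \to s): α-rule — add T r, F s.
        ○ open, literals {p=F, q=F, r=T, s=F}.
1 branch closed, 7 open.
Each open branch fixes some atoms; the unmentioned ones are free. Counting distinct full assignments: branch {q=T, s=T} (r, p) contributes 4 new; branch {p=T, q=T} (s, r) contributes 2 new; branch {r=F, s=T} (p, q) contributes 2 new; branch {s=T} (r, p, q) contributes 2 new; branch {p=T, r=F} (s, q) contributes 1 new; branch {p=T, s=T} (r, q) contributes 0 new; branch {p=F, q=F, r=T, s=F} (none free) contributes 1 new. Total: 12.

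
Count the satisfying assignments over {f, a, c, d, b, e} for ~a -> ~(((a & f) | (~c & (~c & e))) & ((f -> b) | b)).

Initial set: {(~a -> ~(((a & f) | (~c & (~c & e))) & ((f -> b) | b)))}.
(~a -> ~(((a & f) | (~c & (~c & e))) & ((f -> b) | b))): β-rule — branch into ~~a  //  ~(((a & f) | (~c & (~c & e))) & ((f -> b) | b)).
  branch 1 (add ~~a):
    ○ open, literals {a=true}.
  branch 2 (add ~(((a & f) | (~c & (~c & e))) & ((f -> b) | b))):
    ~(((a & f) | (~c & (~c & e))) & ((f -> b) | b)): β-rule — branch into ~((a & f) | (~c & (~c & e)))  //  ~((f -> b) | b).
      branch 2.1 (add ~((a & f) | (~c & (~c & e)))):
        ~((a & f) | (~c & (~c & e))): α-rule — add ~(a & f), ~(~c & (~c & e)).
        ~(a & f): β-rule — branch into ~a  //  ~f.
          branch 2.1.1 (add ~a):
            ~(~c & (~c & e)): β-rule — branch into ~~c  //  ~(~c & e).
              branch 2.1.1.1 (add ~~c):
                ○ open, literals {a=false, c=true}.
              branch 2.1.1.2 (add ~(~c & e)):
                ~(~c & e): β-rule — branch into ~~c  //  ~e.
                  branch 2.1.1.2.1 (add ~~c):
                    ○ open, literals {a=false, c=true}.
                  branch 2.1.1.2.2 (add ~e):
                    ○ open, literals {a=false, e=false}.
          branch 2.1.2 (add ~f):
            ~(~c & (~c & e)): β-rule — branch into ~~c  //  ~(~c & e).
              branch 2.1.2.1 (add ~~c):
                ○ open, literals {c=true, f=false}.
              branch 2.1.2.2 (add ~(~c & e)):
                ~(~c & e): β-rule — branch into ~~c  //  ~e.
                  branch 2.1.2.2.1 (add ~~c):
                    ○ open, literals {c=true, f=false}.
                  branch 2.1.2.2.2 (add ~e):
                    ○ open, literals {e=false, f=false}.
      branch 2.2 (add ~((f -> b) | b)):
        ~((f -> b) | b): α-rule — add ~(f -> b), ~b.
        ~(f -> b): α-rule — add f, ~b.
        ○ open, literals {b=false, f=true}.
0 branches closed, 8 open.
Each open branch fixes some atoms; the unmentioned ones are free. Counting distinct full assignments: branch {a=true} (f, c, d, b, e) contributes 32 new; branch {a=false, c=true} (f, d, b, e) contributes 16 new; branch {a=false, c=true} (f, d, b, e) contributes 0 new; branch {a=false, e=false} (f, c, d, b) contributes 8 new; branch {c=true, f=false} (a, d, b, e) contributes 0 new; branch {c=true, f=false} (a, d, b, e) contributes 0 new; branch {e=false, f=false} (a, c, d, b) contributes 0 new; branch {b=false, f=true} (a, c, d, e) contributes 2 new. Total: 58.

58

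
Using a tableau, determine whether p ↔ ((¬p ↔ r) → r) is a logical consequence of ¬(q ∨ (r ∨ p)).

No

Initial set: {¬(q ∨ (r ∨ p)); ¬(p ↔ ((¬p ↔ r) → r))}.
¬(q ∨ (r ∨ p)): α-rule — add ¬q, ¬(r ∨ p).
¬(r ∨ p): α-rule — add ¬r, ¬p.
¬(p ↔ ((¬p ↔ r) → r)): β-rule — branch into p, ¬((¬p ↔ r) → r)  //  ¬p, ((¬p ↔ r) → r).
  branch 1 (add p, ¬((¬p ↔ r) → r)):
    × closes — contains both p and ¬p.
  branch 2 (add ¬p, ((¬p ↔ r) → r)):
    ((¬p ↔ r) → r): β-rule — branch into ¬(¬p ↔ r)  //  r.
      branch 2.1 (add ¬(¬p ↔ r)):
        ¬(¬p ↔ r): β-rule — branch into ¬p, ¬r  //  ¬¬p, r.
          branch 2.1.1 (add ¬p, ¬r):
            ○ open, literals {p=F, q=F, r=F}.
          branch 2.1.2 (add ¬¬p, r):
            × closes — contains both p and ¬p.
      branch 2.2 (add r):
        × closes — contains both r and ¬r.
3 branches closed, 1 open.
An open branch gives a countermodel: p=F, q=F, r=F (unmentioned atoms arbitrary); the premises hold there but the conclusion fails.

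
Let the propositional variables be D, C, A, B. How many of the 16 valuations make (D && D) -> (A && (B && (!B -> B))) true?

10

Initial set: {((D && D) -> (A && (B && (!B -> B))))}.
((D && D) -> (A && (B && (!B -> B)))): β-rule — branch into !(D && D)  //  (A && (B && (!B -> B))).
  branch 1 (add !(D && D)):
    !(D && D): β-rule — branch into !D  //  !D.
      branch 1.1 (add !D):
        ○ open, literals {D=false}.
      branch 1.2 (add !D):
        ○ open, literals {D=false}.
  branch 2 (add (A && (B && (!B -> B)))):
    (A && (B && (!B -> B))): α-rule — add A, (B && (!B -> B)).
    (B && (!B -> B)): α-rule — add B, (!B -> B).
    (!B -> B): β-rule — branch into !!B  //  B.
      branch 2.1 (add !!B):
        ○ open, literals {A=true, B=true}.
      branch 2.2 (add B):
        ○ open, literals {A=true, B=true}.
0 branches closed, 4 open.
Each open branch fixes some atoms; the unmentioned ones are free. Counting distinct full assignments: branch {D=false} (C, A, B) contributes 8 new; branch {D=false} (C, A, B) contributes 0 new; branch {A=true, B=true} (D, C) contributes 2 new; branch {A=true, B=true} (D, C) contributes 0 new. Total: 10.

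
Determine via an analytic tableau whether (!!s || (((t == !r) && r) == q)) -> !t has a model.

Initial set: {T ((!!s || (((t == !r) && r) == q)) -> !t)}.
T ((!!s || (((t == !r) && r) == q)) -> !t): β-rule — branch into F (!!s || (((t == !r) && r) == q))  //  T !t.
  branch 1 (add F (!!s || (((t == !r) && r) == q))):
    F (!!s || (((t == !r) && r) == q)): α-rule — add F !!s, F (((t == !r) && r) == q).
    F !!s: drop double negation, giving F s.
    F (((t == !r) && r) == q): β-rule — branch into T ((t == !r) && r), F q  //  F ((t == !r) && r), T q.
      branch 1.1 (add T ((t == !r) && r), F q):
        T ((t == !r) && r): α-rule — add T (t == !r), T r.
        T (t == !r): β-rule — branch into T t, T !r  //  F t, F !r.
          branch 1.1.1 (add T t, T !r):
            × closes — contains both r and !r.
          branch 1.1.2 (add F t, F !r):
            ○ open, literals {q=0, r=1, s=0, t=0}.
      branch 1.2 (add F ((t == !r) && r), T q):
        F ((t == !r) && r): β-rule — branch into F (t == !r)  //  F r.
          branch 1.2.1 (add F (t == !r)):
            F (t == !r): β-rule — branch into T t, F !r  //  F t, T !r.
              branch 1.2.1.1 (add T t, F !r):
                ○ open, literals {q=1, r=1, s=0, t=1}.
              branch 1.2.1.2 (add F t, T !r):
                ○ open, literals {q=1, r=0, s=0, t=0}.
          branch 1.2.2 (add F r):
            ○ open, literals {q=1, r=0, s=0}.
  branch 2 (add T !t):
    ○ open, literals {t=0}.
1 branch closed, 5 open.
An open branch gives a satisfying assignment: q=0, r=1, s=0, t=0.

Satisfiable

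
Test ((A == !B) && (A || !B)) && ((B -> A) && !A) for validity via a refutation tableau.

Not valid

Assume the negation and expand:
Initial set: {F (((A == !B) && (A || !B)) && ((B -> A) && !A))}.
F (((A == !B) && (A || !B)) && ((B -> A) && !A)): β-rule — branch into F ((A == !B) && (A || !B))  //  F ((B -> A) && !A).
  branch 1 (add F ((A == !B) && (A || !B))):
    F ((A == !B) && (A || !B)): β-rule — branch into F (A == !B)  //  F (A || !B).
      branch 1.1 (add F (A == !B)):
        F (A == !B): β-rule — branch into T A, F !B  //  F A, T !B.
          branch 1.1.1 (add T A, F !B):
            ○ open, literals {A=T, B=T}.
          branch 1.1.2 (add F A, T !B):
            ○ open, literals {A=F, B=F}.
      branch 1.2 (add F (A || !B)):
        F (A || !B): α-rule — add F A, F !B.
        ○ open, literals {A=F, B=T}.
  branch 2 (add F ((B -> A) && !A)):
    F ((B -> A) && !A): β-rule — branch into F (B -> A)  //  F !A.
      branch 2.1 (add F (B -> A)):
        F (B -> A): α-rule — add T B, F A.
        ○ open, literals {A=F, B=T}.
      branch 2.2 (add F !A):
        ○ open, literals {A=T}.
0 branches closed, 5 open.
An open branch gives a countermodel: A=T, B=T (unmentioned atoms arbitrary); under it the original formula is false.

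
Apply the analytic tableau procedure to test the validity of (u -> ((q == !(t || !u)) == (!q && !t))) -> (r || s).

Assume the negation and expand:
Initial set: {F ((u -> ((q == !(t || !u)) == (!q && !t))) -> (r || s))}.
F ((u -> ((q == !(t || !u)) == (!q && !t))) -> (r || s)): α-rule — add T (u -> ((q == !(t || !u)) == (!q && !t))), F (r || s).
F (r || s): α-rule — add F r, F s.
T (u -> ((q == !(t || !u)) == (!q && !t))): β-rule — branch into F u  //  T ((q == !(t || !u)) == (!q && !t)).
  branch 1 (add F u):
    ○ open, literals {r=false, s=false, u=false}.
  branch 2 (add T ((q == !(t || !u)) == (!q && !t))):
    T ((q == !(t || !u)) == (!q && !t)): β-rule — branch into T (q == !(t || !u)), T (!q && !t)  //  F (q == !(t || !u)), F (!q && !t).
      branch 2.1 (add T (q == !(t || !u)), T (!q && !t)):
        T (!q && !t): α-rule — add T !q, T !t.
        T (q == !(t || !u)): β-rule — branch into T q, T !(t || !u)  //  F q, F !(t || !u).
          branch 2.1.1 (add T q, T !(t || !u)):
            × closes — contains both q and !q.
          branch 2.1.2 (add F q, F !(t || !u)):
            F !(t || !u): β-rule — branch into T t  //  T !u.
              branch 2.1.2.1 (add T t):
                × closes — contains both t and !t.
              branch 2.1.2.2 (add T !u):
                ○ open, literals {q=false, r=false, s=false, t=false, u=false}.
      branch 2.2 (add F (q == !(t || !u)), F (!q && !t)):
        F (q == !(t || !u)): β-rule — branch into T q, F !(t || !u)  //  F q, T !(t || !u).
          branch 2.2.1 (add T q, F !(t || !u)):
            F (!q && !t): β-rule — branch into F !q  //  F !t.
              branch 2.2.1.1 (add F !q):
                F !(t || !u): β-rule — branch into T t  //  T !u.
                  branch 2.2.1.1.1 (add T t):
                    ○ open, literals {q=true, r=false, s=false, t=true}.
                  branch 2.2.1.1.2 (add T !u):
                    ○ open, literals {q=true, r=false, s=false, u=false}.
              branch 2.2.1.2 (add F !t):
                F !(t || !u): β-rule — branch into T t  //  T !u.
                  branch 2.2.1.2.1 (add T t):
                    ○ open, literals {q=true, r=false, s=false, t=true}.
                  branch 2.2.1.2.2 (add T !u):
                    ○ open, literals {q=true, r=false, s=false, t=true, u=false}.
          branch 2.2.2 (add F q, T !(t || !u)):
            T !(t || !u): α-rule — add F t, F !u.
            F (!q && !t): β-rule — branch into F !q  //  F !t.
              branch 2.2.2.1 (add F !q):
                × closes — contains both q and !q.
              branch 2.2.2.2 (add F !t):
                × closes — contains both t and !t.
4 branches closed, 6 open.
An open branch gives a countermodel: r=false, s=false, u=false (unmentioned atoms arbitrary); under it the original formula is false.

Not valid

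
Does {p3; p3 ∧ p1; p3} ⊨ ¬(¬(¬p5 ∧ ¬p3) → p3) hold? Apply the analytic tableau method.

Initial set: {p3; (p3 ∧ p1); p3; ¬¬(¬(¬p5 ∧ ¬p3) → p3)}.
(p3 ∧ p1): α-rule — add p3, p1.
¬¬(¬(¬p5 ∧ ¬p3) → p3): β-rule — branch into ¬¬(¬p5 ∧ ¬p3)  //  p3.
  branch 1 (add ¬¬(¬p5 ∧ ¬p3)):
    ¬¬(¬p5 ∧ ¬p3): α-rule — add ¬p5, ¬p3.
    × closes — contains both p3 and ¬p3.
  branch 2 (add p3):
    ○ open, literals {p1=true, p3=true}.
1 branch closed, 1 open.
An open branch gives a countermodel: p1=true, p3=true (unmentioned atoms arbitrary); the premises hold there but the conclusion fails.

No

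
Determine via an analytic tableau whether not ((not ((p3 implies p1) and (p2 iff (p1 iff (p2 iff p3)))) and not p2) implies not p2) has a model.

Initial set: {T not ((not ((p3 implies p1) and (p2 iff (p1 iff (p2 iff p3)))) and not p2) implies not p2)}.
T not ((not ((p3 implies p1) and (p2 iff (p1 iff (p2 iff p3)))) and not p2) implies not p2): α-rule — add T (not ((p3 implies p1) and (p2 iff (p1 iff (p2 iff p3)))) and not p2), F not p2.
T (not ((p3 implies p1) and (p2 iff (p1 iff (p2 iff p3)))) and not p2): α-rule — add T not ((p3 implies p1) and (p2 iff (p1 iff (p2 iff p3)))), T not p2.
× closes — contains both p2 and not p2.
All 1 branch closes.
Every branch closed; the formula is unsatisfiable.

Unsatisfiable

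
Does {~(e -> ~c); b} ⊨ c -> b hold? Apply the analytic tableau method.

Yes

Initial set: {T ~(e -> ~c); T b; F (c -> b)}.
T ~(e -> ~c): α-rule — add T e, F ~c.
F (c -> b): α-rule — add T c, F b.
× closes — contains both b and ~b.
All 1 branch closes.
Every branch closed, so the premises entail the conclusion.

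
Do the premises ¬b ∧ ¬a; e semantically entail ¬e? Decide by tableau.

Initial set: {T (¬b ∧ ¬a); T e; F ¬e}.
T (¬b ∧ ¬a): α-rule — add T ¬b, T ¬a.
○ open, literals {a=false, b=false, e=true}.
0 branches closed, 1 open.
An open branch gives a countermodel: a=false, b=false, e=true (unmentioned atoms arbitrary); the premises hold there but the conclusion fails.

No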